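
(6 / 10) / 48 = 1 / 80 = 0.01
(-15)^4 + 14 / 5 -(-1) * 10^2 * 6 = 256139 / 5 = 51227.80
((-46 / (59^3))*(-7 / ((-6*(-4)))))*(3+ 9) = 0.00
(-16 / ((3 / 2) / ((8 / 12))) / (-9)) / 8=8 / 81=0.10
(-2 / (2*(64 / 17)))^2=289 / 4096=0.07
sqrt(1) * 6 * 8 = 48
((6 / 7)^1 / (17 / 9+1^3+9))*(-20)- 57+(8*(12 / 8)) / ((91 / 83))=-462477 / 9737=-47.50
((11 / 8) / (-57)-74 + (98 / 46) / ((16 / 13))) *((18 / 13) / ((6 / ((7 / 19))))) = -10614947 / 1727024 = -6.15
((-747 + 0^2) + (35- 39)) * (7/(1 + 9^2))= -5257/82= -64.11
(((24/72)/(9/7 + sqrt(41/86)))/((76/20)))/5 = 1806/94183 -49 * sqrt(3526)/282549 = 0.01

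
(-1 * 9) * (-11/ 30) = 33/ 10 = 3.30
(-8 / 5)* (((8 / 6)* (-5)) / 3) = 32 / 9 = 3.56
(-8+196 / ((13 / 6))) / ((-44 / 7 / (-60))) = 112560 / 143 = 787.13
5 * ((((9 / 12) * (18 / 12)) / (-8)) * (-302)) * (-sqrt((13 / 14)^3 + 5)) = -511.42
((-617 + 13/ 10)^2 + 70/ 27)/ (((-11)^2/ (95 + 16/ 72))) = 298328.14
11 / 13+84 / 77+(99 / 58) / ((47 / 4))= 405865 / 194909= 2.08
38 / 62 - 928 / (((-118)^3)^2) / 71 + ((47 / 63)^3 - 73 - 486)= -25905744092428431172507 / 46428404171247621054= -557.97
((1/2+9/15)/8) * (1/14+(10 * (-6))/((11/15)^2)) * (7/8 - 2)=1699911/98560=17.25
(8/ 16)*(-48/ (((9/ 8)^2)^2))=-32768/ 2187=-14.98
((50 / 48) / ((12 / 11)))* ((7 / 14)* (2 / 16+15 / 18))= 6325 / 13824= 0.46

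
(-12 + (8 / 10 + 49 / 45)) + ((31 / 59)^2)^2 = -1094368162 / 109056249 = -10.03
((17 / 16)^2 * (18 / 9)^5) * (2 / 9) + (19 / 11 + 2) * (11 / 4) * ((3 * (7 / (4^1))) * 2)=8327 / 72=115.65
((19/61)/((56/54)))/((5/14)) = 513/610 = 0.84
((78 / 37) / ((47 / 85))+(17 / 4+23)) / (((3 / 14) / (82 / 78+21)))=650373710 / 203463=3196.52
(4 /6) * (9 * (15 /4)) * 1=45 /2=22.50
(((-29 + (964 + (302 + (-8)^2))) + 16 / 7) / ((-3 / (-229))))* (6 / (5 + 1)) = 696389 / 7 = 99484.14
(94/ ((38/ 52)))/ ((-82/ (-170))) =207740/ 779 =266.68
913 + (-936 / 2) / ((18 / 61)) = -673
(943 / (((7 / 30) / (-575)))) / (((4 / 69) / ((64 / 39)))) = -65782021.98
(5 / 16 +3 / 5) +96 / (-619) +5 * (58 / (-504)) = 567841 / 3119760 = 0.18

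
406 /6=203 /3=67.67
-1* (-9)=9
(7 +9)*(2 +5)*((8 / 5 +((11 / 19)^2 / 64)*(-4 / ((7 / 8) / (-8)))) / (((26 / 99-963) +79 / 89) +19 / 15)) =-3191132736 / 15276973807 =-0.21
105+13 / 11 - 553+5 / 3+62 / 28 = -204637 / 462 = -442.94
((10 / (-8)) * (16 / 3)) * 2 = -40 / 3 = -13.33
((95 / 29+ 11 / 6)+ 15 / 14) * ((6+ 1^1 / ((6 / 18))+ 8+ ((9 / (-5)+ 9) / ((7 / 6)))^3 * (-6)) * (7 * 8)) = -1798809607712 / 3730125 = -482238.43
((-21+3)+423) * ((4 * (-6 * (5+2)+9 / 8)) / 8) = -132435 / 16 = -8277.19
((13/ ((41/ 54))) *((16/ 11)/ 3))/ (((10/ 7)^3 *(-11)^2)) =160524/ 6821375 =0.02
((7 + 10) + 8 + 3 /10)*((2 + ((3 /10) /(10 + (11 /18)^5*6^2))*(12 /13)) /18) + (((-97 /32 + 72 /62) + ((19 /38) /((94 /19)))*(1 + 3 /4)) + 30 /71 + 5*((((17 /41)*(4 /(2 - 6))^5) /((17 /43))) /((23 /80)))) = -1470434276315361739 /88211970604461600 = -16.67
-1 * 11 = -11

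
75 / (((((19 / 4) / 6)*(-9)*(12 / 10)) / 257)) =-128500 / 57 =-2254.39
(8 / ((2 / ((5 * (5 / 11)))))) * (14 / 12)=350 / 33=10.61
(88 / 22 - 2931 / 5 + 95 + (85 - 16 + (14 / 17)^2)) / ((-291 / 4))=2413276 / 420495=5.74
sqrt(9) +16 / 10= 4.60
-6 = -6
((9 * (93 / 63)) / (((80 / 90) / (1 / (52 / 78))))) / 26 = 2511 / 2912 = 0.86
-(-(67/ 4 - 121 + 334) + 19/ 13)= 11871/ 52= 228.29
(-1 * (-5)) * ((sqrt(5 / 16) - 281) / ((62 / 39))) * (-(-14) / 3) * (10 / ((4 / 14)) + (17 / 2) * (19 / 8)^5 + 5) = -5717052051165 / 2031616 + 20345380965 * sqrt(5) / 8126464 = -2808443.44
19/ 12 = 1.58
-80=-80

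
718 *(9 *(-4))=-25848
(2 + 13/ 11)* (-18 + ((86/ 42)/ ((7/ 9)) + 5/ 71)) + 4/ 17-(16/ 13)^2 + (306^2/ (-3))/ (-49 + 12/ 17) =699081674842/ 1172290301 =596.34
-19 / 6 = -3.17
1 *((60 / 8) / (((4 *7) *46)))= 15 / 2576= 0.01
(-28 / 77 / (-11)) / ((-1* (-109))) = 4 / 13189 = 0.00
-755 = -755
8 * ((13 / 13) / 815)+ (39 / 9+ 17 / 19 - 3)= 103961 / 46455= 2.24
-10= -10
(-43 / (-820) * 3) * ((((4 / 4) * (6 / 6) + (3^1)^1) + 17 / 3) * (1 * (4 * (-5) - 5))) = -6235 / 164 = -38.02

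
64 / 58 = 32 / 29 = 1.10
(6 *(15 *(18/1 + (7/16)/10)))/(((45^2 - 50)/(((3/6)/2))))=25983/126400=0.21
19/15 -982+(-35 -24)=-15596/15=-1039.73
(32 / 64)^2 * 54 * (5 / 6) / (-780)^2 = 1 / 54080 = 0.00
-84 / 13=-6.46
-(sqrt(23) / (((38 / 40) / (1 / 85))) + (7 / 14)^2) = -1 / 4-4*sqrt(23) / 323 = -0.31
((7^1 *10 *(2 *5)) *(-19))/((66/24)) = -53200/11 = -4836.36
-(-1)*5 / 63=5 / 63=0.08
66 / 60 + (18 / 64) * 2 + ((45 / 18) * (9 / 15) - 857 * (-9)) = 617293 / 80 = 7716.16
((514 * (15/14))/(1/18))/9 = 7710/7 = 1101.43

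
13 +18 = 31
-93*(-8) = 744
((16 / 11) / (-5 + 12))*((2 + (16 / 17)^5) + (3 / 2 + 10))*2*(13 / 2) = 38.46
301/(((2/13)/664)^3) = 24199745775296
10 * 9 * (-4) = -360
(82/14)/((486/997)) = 40877/3402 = 12.02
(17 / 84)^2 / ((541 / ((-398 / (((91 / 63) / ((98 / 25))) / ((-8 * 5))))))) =115022 / 35165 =3.27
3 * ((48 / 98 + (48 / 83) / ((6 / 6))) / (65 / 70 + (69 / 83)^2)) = 2163312 / 1093477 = 1.98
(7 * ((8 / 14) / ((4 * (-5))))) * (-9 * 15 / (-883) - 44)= 8.77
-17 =-17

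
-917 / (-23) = 917 / 23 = 39.87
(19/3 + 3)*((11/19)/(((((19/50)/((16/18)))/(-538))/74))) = -4904838400/9747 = -503215.18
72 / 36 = 2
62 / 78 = 31 / 39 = 0.79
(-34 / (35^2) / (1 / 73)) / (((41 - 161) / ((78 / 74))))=16133 / 906500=0.02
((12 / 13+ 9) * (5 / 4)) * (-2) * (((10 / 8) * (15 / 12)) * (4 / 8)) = -16125 / 832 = -19.38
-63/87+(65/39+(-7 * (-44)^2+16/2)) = -1178246/87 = -13543.06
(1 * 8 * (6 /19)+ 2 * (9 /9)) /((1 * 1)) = 86 /19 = 4.53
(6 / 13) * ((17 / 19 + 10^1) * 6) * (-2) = -14904 / 247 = -60.34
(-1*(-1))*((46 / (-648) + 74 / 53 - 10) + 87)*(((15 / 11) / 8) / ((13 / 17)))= 114325085 / 6548256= 17.46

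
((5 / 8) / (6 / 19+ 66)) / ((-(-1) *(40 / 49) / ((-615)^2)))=4366.66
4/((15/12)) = 16/5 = 3.20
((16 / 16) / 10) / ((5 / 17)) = 17 / 50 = 0.34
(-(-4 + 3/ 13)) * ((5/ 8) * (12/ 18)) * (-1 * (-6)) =245/ 26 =9.42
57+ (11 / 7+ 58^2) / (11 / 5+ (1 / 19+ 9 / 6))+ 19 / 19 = 954.86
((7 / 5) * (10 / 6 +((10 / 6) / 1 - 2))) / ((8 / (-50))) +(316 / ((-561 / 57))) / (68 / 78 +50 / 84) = -558411 / 16643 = -33.55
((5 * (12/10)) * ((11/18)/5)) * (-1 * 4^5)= -750.93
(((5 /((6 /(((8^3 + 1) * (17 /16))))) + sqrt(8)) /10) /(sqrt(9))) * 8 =8 * sqrt(2) /15 + 969 /8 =121.88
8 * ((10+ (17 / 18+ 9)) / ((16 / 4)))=359 / 9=39.89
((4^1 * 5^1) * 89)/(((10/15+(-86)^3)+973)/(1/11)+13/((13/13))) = -2670/10478839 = -0.00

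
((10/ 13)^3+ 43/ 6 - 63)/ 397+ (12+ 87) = 517362151/ 5233254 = 98.86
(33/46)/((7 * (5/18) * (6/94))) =4653/805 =5.78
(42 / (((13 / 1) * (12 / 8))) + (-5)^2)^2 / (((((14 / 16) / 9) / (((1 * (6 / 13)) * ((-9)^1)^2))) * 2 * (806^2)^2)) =272519883 / 811294024356998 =0.00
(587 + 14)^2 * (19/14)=6862819/14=490201.36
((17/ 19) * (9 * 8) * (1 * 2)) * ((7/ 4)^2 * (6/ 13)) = 44982/ 247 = 182.11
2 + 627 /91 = 809 /91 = 8.89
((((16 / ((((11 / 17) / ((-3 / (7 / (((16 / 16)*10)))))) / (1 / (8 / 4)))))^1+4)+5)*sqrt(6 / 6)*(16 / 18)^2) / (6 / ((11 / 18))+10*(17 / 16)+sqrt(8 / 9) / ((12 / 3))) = -148558336 / 87371211+25434112*sqrt(2) / 1834795431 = -1.68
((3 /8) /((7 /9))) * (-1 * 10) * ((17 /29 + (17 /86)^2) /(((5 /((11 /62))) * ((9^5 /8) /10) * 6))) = -1053745 /43624115244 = -0.00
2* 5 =10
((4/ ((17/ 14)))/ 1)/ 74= 28/ 629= 0.04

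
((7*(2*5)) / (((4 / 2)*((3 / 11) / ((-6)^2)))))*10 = 46200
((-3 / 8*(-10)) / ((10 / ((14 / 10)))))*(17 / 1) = 357 / 40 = 8.92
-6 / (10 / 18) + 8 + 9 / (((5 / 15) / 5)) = 661 / 5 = 132.20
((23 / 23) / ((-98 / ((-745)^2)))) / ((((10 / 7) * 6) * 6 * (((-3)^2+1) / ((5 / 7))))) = -111005 / 14112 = -7.87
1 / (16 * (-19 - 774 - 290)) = -1 / 17328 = -0.00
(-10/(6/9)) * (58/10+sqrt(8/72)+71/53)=-5941/53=-112.09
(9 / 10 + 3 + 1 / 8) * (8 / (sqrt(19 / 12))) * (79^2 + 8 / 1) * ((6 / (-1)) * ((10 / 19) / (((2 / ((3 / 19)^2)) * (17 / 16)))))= -1738521792 * sqrt(57) / 2215457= -5924.53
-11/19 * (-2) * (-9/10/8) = -99/760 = -0.13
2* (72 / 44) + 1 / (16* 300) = 172811 / 52800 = 3.27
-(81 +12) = -93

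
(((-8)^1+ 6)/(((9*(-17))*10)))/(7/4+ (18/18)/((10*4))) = 8/10863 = 0.00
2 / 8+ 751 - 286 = 1861 / 4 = 465.25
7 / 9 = 0.78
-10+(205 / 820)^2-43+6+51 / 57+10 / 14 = -96459 / 2128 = -45.33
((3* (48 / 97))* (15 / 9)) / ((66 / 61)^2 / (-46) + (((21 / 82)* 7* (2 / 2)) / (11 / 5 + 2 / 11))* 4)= 2298331465 / 2772945208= 0.83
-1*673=-673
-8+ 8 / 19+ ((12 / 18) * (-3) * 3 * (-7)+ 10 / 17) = 11308 / 323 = 35.01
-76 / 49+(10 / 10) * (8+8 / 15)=5132 / 735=6.98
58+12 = 70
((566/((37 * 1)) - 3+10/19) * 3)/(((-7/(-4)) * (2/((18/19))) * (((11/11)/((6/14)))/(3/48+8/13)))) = 102960315/34033636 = 3.03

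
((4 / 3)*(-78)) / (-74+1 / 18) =1872 / 1331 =1.41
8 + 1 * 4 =12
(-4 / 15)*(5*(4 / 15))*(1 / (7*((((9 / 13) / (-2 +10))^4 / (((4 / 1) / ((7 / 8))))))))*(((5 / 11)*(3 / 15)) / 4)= -14974189568 / 159137055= -94.10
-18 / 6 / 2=-3 / 2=-1.50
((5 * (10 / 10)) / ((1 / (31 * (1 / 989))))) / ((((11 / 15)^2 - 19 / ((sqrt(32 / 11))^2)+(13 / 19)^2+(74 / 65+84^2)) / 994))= 5205963672000 / 235650204072559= 0.02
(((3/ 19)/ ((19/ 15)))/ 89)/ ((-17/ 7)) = -315/ 546193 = -0.00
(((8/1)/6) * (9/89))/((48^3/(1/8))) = 0.00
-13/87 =-0.15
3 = 3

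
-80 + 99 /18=-149 /2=-74.50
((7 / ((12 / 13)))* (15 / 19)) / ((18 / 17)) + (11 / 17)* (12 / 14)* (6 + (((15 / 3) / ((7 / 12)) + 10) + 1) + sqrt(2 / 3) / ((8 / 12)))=33* sqrt(6) / 119 + 22604807 / 1139544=20.52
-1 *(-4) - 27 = -23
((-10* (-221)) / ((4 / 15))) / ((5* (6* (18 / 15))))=5525 / 24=230.21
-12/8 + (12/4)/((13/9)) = 15/26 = 0.58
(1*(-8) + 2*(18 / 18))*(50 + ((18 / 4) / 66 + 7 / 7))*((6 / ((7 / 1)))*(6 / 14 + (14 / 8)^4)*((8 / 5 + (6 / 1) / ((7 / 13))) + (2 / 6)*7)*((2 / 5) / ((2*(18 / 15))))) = -1786122645 / 275968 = -6472.21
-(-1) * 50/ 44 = 25/ 22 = 1.14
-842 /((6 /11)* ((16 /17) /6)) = -78727 /8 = -9840.88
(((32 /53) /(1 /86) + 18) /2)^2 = 3433609 /2809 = 1222.36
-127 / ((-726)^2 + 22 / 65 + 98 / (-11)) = -0.00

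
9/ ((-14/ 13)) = -117/ 14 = -8.36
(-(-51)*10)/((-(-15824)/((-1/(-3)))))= 85/7912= 0.01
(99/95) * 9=891/95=9.38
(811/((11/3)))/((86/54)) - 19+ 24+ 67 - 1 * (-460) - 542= 60961/473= 128.88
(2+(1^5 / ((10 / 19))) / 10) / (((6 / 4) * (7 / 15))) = 219 / 70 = 3.13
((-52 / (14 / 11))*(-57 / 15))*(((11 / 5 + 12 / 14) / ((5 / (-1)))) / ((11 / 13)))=-687154 / 6125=-112.19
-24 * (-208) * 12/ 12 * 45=224640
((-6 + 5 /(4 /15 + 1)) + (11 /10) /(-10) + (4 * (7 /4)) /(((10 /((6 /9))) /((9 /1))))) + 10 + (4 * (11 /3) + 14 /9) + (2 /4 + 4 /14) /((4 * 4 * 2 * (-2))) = 108198511 /3830400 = 28.25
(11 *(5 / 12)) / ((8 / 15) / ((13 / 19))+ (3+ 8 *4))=3575 / 27908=0.13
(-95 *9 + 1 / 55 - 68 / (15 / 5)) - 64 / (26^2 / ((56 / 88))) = -24474908 / 27885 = -877.71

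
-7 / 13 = -0.54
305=305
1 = 1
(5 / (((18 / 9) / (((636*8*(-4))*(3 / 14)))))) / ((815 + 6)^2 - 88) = -25440 / 1572557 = -0.02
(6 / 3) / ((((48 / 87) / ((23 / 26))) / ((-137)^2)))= 12518923 / 208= 60187.13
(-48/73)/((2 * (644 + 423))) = -24/77891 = -0.00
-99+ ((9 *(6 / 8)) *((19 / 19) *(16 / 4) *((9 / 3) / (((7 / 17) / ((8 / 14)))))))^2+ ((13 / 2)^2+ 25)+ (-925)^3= -7600994765171 / 9604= -791440521.15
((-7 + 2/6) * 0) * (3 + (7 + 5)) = 0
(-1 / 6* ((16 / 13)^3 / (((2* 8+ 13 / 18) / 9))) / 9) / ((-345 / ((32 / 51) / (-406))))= -65536 / 787336901715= -0.00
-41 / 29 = -1.41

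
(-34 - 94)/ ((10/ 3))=-192/ 5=-38.40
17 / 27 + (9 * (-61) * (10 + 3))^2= 1375292780 / 27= 50936769.63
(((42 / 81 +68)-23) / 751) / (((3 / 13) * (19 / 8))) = 127816 / 1155789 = 0.11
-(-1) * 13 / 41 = 13 / 41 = 0.32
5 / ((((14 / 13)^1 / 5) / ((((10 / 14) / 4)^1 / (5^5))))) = 13 / 9800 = 0.00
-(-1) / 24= 1 / 24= 0.04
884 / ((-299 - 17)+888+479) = 884 / 1051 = 0.84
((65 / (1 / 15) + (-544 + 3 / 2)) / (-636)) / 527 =-865 / 670344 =-0.00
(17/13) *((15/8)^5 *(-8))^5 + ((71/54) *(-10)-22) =-115902862483877973877511673096037/404675448117003288576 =-286409425190.45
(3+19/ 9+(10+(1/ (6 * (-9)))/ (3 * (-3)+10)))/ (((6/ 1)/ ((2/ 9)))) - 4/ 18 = 491/ 1458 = 0.34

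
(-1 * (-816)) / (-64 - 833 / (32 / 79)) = -26112 / 67855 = -0.38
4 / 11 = 0.36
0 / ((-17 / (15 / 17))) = 0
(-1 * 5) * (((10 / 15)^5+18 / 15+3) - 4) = -403 / 243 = -1.66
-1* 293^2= -85849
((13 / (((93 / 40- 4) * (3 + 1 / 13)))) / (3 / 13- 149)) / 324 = 2197 / 41983272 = 0.00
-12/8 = -3/2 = -1.50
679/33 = 20.58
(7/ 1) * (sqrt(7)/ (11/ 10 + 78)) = 0.23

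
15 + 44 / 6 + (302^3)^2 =2275951024973059 / 3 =758650341657686.33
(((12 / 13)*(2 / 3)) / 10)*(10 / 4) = 2 / 13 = 0.15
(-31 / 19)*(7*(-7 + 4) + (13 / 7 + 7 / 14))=8091 / 266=30.42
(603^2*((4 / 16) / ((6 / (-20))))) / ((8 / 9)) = -5454135 / 16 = -340883.44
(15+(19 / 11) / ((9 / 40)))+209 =22936 / 99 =231.68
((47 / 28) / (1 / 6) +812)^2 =132457081 / 196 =675801.43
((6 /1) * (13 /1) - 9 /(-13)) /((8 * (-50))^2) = 0.00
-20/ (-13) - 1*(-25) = 345/ 13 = 26.54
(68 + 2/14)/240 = 159/560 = 0.28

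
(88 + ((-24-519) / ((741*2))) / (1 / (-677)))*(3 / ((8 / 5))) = 2490135 / 3952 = 630.09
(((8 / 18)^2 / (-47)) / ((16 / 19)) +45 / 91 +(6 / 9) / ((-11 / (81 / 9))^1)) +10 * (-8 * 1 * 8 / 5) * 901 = -439492962872 / 3810807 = -115328.06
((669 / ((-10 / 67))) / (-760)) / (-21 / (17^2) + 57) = 0.10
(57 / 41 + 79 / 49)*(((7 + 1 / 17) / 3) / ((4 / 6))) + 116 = 4323668 / 34153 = 126.60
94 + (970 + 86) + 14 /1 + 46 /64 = 37271 /32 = 1164.72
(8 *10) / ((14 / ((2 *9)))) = 720 / 7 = 102.86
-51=-51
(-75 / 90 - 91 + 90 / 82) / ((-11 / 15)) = 123.73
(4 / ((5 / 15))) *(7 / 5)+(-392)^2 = 768404 / 5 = 153680.80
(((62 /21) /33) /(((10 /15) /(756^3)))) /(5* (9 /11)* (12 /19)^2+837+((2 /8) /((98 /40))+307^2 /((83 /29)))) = 3356486900928 /1954741967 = 1717.10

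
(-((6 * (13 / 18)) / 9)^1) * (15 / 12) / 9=-65 / 972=-0.07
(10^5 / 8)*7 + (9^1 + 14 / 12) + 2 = 525073 / 6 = 87512.17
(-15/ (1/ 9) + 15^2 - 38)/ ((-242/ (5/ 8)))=-65/ 484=-0.13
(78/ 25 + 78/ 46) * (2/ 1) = 5538/ 575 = 9.63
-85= -85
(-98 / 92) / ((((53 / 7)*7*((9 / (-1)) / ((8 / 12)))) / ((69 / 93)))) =49 / 44361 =0.00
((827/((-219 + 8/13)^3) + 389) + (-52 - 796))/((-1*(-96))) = -4.78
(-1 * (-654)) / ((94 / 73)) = 23871 / 47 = 507.89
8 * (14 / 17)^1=112 / 17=6.59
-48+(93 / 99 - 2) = -1619 / 33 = -49.06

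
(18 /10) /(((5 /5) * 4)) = 9 /20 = 0.45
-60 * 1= -60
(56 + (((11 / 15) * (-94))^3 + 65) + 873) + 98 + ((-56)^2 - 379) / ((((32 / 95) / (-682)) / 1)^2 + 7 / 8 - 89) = -815263620156636735908 / 2497001835072375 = -326497.00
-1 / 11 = -0.09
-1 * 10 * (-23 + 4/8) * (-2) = -450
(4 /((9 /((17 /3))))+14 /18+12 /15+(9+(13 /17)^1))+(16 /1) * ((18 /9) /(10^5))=19882334 /1434375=13.86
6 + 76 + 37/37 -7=76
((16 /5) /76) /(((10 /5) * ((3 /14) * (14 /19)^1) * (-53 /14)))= -28 /795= -0.04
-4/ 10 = -2/ 5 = -0.40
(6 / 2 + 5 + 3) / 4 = 11 / 4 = 2.75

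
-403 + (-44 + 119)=-328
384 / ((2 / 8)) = 1536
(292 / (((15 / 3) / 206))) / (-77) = -60152 / 385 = -156.24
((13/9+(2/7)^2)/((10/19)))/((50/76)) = 242953/55125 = 4.41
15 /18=5 /6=0.83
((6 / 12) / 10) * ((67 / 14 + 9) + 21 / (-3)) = 19 / 56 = 0.34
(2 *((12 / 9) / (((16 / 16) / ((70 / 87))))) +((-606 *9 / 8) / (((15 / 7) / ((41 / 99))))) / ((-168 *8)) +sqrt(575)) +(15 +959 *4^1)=3877.22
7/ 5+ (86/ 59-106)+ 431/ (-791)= -103.69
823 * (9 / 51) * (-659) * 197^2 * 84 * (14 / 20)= -18564629541066 / 85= -218407406365.48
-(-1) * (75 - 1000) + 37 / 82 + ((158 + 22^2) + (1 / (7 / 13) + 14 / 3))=-475315 / 1722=-276.02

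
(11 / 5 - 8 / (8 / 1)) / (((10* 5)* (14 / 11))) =33 / 1750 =0.02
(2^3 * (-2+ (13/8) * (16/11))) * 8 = 256/11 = 23.27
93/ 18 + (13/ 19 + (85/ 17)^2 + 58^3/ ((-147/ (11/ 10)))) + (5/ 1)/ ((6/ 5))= -19900184/ 13965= -1425.00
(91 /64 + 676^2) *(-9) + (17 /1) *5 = -4112711.80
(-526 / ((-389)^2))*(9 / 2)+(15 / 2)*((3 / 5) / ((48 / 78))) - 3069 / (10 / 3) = -11057366151 / 12105680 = -913.40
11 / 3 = 3.67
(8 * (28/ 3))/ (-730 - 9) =-224/ 2217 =-0.10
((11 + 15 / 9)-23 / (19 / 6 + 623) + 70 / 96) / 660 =2409127 / 119021760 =0.02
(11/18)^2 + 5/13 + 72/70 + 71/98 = 2.51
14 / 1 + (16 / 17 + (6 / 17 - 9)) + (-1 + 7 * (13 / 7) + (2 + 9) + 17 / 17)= 515 / 17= 30.29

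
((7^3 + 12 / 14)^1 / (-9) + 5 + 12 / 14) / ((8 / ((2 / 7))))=-1019 / 882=-1.16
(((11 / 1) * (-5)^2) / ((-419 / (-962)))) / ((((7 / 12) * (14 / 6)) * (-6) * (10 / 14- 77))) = 264550 / 261037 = 1.01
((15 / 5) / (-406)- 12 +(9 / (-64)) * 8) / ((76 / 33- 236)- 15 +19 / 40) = 3518955 / 66513559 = 0.05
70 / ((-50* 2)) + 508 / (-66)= -2771 / 330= -8.40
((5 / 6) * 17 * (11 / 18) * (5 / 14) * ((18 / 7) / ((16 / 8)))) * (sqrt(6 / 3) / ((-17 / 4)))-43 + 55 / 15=-118 / 3-275 * sqrt(2) / 294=-40.66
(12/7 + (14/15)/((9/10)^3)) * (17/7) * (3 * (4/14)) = 1558696/250047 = 6.23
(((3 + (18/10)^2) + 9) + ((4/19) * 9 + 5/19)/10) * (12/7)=88098/3325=26.50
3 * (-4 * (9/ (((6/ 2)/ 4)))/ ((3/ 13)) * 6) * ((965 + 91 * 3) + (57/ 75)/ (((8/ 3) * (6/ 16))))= -115947936/ 25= -4637917.44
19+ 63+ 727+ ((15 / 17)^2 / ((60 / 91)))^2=1082959049 / 1336336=810.39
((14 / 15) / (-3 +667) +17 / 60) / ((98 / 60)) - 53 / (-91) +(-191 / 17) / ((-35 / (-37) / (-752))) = 40142943202 / 4494035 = 8932.49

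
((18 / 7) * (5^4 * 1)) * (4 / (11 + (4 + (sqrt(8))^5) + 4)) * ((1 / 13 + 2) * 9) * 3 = 1802.30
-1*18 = -18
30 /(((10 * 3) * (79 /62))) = 62 /79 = 0.78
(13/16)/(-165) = -13/2640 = -0.00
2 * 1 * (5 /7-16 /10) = -62 /35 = -1.77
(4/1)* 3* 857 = 10284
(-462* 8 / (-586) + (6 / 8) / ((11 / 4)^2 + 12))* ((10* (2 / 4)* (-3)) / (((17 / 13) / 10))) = -1134783000 / 1559053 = -727.87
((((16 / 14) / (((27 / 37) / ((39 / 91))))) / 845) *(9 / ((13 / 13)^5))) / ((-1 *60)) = -74 / 621075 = -0.00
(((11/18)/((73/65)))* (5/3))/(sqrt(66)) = 325* sqrt(66)/23652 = 0.11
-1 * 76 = -76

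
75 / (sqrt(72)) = 25*sqrt(2) / 4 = 8.84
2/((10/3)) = 0.60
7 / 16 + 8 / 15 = 233 / 240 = 0.97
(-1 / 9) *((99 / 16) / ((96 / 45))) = -165 / 512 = -0.32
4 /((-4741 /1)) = -4 /4741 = -0.00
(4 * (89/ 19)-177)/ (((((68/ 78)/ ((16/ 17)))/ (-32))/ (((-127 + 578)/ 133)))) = 13539871488/ 730303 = 18540.07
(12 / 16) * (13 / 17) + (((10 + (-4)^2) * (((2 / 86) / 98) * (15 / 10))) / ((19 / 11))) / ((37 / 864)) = 70369923 / 100723028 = 0.70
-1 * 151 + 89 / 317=-47778 / 317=-150.72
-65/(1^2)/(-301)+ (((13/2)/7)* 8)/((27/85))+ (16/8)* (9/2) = 264958/8127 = 32.60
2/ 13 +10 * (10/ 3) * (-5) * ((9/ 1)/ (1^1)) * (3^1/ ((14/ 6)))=-175486/ 91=-1928.42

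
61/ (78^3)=61/ 474552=0.00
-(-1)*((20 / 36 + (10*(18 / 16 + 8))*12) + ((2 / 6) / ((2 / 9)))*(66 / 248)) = 2446171 / 2232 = 1095.95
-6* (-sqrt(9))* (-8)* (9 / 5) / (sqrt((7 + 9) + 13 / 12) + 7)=-108864 / 1915 + 2592* sqrt(615) / 1915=-23.28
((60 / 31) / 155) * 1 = 12 / 961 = 0.01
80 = 80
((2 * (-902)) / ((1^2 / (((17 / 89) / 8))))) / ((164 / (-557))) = 104159 / 712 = 146.29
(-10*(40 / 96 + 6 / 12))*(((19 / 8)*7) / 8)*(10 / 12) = -36575 / 2304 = -15.87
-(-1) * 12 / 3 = 4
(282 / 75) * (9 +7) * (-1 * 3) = -4512 / 25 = -180.48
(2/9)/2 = 1/9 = 0.11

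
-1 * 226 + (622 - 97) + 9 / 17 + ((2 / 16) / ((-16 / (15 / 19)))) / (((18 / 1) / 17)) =74301019 / 248064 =299.52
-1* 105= -105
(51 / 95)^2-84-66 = -1351149 / 9025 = -149.71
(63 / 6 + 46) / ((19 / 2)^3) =452 / 6859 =0.07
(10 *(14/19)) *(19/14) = 10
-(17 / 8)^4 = -83521 / 4096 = -20.39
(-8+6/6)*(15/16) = -105/16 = -6.56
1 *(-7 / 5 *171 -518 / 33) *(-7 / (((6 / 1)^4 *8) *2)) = 294637 / 3421440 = 0.09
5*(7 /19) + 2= 73 /19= 3.84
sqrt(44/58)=sqrt(638)/29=0.87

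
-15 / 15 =-1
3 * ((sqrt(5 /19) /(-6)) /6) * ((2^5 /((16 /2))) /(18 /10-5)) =5 * sqrt(95) /912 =0.05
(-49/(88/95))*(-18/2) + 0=41895/88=476.08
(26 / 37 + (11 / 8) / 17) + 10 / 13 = 101579 / 65416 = 1.55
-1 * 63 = -63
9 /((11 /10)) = 90 /11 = 8.18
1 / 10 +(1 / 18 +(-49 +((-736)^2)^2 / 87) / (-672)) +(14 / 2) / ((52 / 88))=-19073200281529 / 3800160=-5019051.90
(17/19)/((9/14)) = 238/171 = 1.39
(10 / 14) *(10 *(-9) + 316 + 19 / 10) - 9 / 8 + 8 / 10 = 45489 / 280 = 162.46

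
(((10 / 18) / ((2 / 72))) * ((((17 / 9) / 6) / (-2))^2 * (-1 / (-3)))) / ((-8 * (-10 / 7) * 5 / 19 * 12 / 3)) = 38437 / 2799360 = 0.01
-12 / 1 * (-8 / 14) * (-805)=-5520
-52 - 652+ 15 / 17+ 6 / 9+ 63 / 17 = -35636 / 51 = -698.75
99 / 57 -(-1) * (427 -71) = 6797 / 19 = 357.74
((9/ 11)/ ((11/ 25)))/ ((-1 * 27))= -25/ 363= -0.07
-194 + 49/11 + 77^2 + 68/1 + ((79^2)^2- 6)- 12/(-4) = 428514740/11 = 38955885.45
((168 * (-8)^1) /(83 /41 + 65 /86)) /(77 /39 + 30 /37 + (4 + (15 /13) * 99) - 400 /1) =3419148096 /1973216461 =1.73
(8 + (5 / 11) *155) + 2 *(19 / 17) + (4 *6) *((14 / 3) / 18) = 146273 / 1683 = 86.91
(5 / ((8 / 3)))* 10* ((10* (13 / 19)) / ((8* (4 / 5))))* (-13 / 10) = -63375 / 2432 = -26.06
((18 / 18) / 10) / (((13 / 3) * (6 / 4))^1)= 1 / 65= 0.02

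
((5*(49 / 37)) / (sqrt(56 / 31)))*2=35*sqrt(434) / 74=9.85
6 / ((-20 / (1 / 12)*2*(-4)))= 0.00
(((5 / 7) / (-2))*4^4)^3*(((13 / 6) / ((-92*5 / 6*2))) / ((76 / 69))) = 9804.76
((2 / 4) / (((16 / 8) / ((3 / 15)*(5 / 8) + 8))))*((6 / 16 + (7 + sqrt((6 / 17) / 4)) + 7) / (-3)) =-7475 / 768 - 65*sqrt(102) / 3264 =-9.93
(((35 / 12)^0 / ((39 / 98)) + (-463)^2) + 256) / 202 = 8370473 / 7878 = 1062.51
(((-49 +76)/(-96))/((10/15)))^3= -19683/262144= -0.08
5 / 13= 0.38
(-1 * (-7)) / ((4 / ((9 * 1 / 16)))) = 0.98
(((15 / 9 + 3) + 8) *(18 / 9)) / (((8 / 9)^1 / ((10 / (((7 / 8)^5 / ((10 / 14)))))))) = 46694400 / 117649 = 396.90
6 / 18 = 1 / 3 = 0.33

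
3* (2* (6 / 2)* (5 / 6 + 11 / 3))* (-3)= -243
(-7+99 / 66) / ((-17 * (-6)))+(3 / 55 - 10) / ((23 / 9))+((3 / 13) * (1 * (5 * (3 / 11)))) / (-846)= -622183127 / 157674660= -3.95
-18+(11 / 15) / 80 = -21589 / 1200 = -17.99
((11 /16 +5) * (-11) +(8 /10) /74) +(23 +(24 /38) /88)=-24463817 /618640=-39.54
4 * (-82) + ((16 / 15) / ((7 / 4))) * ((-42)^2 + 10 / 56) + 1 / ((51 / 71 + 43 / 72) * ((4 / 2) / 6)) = 741025232 / 988575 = 749.59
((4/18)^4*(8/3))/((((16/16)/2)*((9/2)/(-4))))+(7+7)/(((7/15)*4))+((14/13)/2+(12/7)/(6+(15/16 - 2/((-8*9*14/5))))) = 266863096841/32254571466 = 8.27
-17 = -17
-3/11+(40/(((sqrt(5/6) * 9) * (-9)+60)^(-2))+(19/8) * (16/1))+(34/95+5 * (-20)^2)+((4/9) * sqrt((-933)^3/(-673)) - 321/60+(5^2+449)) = -64800 * sqrt(30)+1244 * sqrt(627909)/2019+1526564153/4180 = 10770.76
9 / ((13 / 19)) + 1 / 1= 184 / 13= 14.15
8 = 8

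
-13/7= -1.86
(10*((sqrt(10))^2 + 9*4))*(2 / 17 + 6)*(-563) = -26933920 / 17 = -1584348.24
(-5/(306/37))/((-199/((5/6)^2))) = 4625/2192184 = 0.00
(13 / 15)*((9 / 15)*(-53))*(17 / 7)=-11713 / 175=-66.93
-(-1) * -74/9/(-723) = 74/6507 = 0.01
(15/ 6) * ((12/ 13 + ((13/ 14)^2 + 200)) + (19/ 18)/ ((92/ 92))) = 23257735/ 45864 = 507.10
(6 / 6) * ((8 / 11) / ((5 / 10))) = 16 / 11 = 1.45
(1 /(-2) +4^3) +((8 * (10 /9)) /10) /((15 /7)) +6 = 18877 /270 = 69.91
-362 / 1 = -362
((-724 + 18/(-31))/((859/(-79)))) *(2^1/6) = 1774498/79887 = 22.21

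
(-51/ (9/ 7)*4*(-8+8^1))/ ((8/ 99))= 0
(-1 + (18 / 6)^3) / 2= 13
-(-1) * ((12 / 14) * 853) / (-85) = -5118 / 595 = -8.60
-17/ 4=-4.25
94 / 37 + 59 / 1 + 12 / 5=11829 / 185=63.94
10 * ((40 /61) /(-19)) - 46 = -53714 /1159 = -46.35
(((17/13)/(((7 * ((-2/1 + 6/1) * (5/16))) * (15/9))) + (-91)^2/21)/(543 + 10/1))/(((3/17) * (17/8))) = 1.90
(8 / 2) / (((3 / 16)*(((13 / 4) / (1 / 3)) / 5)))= 1280 / 117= 10.94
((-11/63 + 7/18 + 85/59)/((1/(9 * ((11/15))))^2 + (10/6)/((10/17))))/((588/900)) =111649725/125894377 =0.89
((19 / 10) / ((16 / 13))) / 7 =247 / 1120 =0.22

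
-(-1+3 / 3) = 0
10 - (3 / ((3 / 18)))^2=-314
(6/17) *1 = 6/17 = 0.35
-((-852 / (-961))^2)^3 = -0.49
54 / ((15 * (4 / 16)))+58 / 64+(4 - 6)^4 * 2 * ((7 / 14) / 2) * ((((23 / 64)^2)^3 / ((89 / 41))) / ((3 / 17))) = 15.35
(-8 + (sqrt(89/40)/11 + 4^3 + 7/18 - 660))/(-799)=10865/14382 - sqrt(890)/175780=0.76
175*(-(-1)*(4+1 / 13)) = 9275 / 13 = 713.46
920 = 920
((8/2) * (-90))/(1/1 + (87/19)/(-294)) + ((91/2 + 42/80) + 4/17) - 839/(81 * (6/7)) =-33470767459/100961640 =-331.52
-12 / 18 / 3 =-2 / 9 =-0.22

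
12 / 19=0.63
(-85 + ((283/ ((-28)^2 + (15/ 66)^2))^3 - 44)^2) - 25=5440717582730719054958792265803167426/ 2986346647569272346852091973372881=1821.86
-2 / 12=-1 / 6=-0.17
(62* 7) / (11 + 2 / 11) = 4774 / 123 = 38.81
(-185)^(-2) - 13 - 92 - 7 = -3833199 / 34225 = -112.00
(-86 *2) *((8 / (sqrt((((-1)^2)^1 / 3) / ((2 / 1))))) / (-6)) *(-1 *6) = -3370.50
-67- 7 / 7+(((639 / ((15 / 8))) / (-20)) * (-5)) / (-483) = -54882 / 805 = -68.18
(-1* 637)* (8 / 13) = -392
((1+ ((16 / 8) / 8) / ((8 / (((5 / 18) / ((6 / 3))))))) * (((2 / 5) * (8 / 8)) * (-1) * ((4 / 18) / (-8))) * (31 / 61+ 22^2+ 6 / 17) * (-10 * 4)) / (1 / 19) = -11053074383 / 2687904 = -4112.15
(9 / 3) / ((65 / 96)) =4.43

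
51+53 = 104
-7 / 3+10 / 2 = 8 / 3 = 2.67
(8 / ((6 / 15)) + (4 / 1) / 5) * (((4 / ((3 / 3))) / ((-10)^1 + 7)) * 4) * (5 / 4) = -416 / 3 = -138.67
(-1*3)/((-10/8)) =12/5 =2.40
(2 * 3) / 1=6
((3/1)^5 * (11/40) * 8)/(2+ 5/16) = 42768/185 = 231.18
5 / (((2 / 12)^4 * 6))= 1080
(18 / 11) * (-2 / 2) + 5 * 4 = 202 / 11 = 18.36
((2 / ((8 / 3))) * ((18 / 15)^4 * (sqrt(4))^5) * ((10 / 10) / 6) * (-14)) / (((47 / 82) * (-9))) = 661248 / 29375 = 22.51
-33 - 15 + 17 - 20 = -51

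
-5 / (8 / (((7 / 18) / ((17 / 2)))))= -35 / 1224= -0.03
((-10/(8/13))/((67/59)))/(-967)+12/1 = 3113707/259156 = 12.01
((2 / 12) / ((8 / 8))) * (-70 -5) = -25 / 2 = -12.50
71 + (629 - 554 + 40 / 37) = 147.08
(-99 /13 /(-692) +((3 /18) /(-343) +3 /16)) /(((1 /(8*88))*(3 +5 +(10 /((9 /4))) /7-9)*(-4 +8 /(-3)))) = 145176669 /2534623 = 57.28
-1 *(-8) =8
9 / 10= 0.90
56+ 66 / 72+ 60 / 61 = 42383 / 732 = 57.90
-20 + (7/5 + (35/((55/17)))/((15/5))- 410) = -70124/165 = -424.99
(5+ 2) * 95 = 665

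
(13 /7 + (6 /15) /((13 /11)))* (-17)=-16983 /455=-37.33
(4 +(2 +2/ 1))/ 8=1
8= 8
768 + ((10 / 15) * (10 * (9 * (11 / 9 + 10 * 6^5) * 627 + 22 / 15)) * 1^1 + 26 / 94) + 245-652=1237434704096 / 423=2925377551.05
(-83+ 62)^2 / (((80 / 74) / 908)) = 3703959 / 10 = 370395.90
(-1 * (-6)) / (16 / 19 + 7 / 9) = 3.70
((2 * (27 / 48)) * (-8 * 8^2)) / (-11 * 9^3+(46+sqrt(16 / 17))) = 2304 * sqrt(17) / 1080668377+78071616 / 1080668377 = 0.07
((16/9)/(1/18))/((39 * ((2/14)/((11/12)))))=616/117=5.26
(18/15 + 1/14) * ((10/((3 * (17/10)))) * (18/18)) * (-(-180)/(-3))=-17800/119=-149.58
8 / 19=0.42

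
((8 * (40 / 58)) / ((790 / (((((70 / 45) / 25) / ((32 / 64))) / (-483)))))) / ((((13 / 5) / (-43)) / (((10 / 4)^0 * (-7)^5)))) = -46252864 / 92476215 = -0.50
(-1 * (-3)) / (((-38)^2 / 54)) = 81 / 722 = 0.11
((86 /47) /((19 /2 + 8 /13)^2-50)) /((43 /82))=0.07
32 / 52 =8 / 13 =0.62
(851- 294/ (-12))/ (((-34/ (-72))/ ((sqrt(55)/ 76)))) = 927*sqrt(55)/ 38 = 180.92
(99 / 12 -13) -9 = -13.75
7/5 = 1.40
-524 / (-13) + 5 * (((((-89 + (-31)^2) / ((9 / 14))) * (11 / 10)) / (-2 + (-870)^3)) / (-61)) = 94717755238112 / 2349867962637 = 40.31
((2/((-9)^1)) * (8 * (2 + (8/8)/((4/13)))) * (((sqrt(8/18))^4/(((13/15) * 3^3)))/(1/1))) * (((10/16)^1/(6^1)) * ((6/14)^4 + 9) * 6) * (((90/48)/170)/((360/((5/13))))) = -30125/5747080248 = -0.00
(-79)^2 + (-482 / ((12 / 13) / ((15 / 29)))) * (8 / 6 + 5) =788299 / 174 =4530.45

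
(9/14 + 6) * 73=6789/14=484.93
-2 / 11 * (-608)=1216 / 11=110.55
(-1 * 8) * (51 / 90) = -68 / 15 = -4.53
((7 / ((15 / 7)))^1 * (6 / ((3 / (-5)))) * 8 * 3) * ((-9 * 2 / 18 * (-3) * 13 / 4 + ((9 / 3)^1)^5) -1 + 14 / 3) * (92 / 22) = -27742232 / 33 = -840673.70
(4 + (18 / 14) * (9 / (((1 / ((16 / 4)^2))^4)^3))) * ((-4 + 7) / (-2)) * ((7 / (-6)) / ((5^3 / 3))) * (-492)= -8413005578904807516 / 125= -67304044631238460.13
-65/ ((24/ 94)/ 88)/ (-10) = 6721/ 3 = 2240.33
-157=-157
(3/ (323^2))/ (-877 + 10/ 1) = -1/ 30151081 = -0.00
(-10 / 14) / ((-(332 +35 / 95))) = 19 / 8841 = 0.00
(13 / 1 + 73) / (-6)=-43 / 3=-14.33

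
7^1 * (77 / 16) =539 / 16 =33.69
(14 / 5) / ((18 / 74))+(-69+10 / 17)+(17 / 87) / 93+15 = -28815101 / 687735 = -41.90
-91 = -91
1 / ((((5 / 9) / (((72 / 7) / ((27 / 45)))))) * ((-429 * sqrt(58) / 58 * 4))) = -18 * sqrt(58) / 1001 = -0.14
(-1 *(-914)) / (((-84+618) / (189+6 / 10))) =144412 / 445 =324.52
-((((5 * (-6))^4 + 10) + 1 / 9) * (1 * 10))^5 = -2059039829593857972511537456877145100000 / 59049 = -34870020315227319218133030000000000.00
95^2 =9025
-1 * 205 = -205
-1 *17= -17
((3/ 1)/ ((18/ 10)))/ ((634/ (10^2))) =250/ 951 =0.26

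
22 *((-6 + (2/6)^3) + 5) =-572/27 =-21.19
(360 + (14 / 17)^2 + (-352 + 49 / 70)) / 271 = 27103 / 783190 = 0.03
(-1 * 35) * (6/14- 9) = 300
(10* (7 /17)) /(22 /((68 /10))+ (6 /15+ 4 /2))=350 /479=0.73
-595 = -595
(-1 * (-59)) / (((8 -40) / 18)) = -531 / 16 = -33.19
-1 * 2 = -2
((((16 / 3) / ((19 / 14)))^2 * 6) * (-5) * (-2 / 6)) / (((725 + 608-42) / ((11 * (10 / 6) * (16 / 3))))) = 441548800 / 37750131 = 11.70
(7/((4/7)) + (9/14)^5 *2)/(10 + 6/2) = 3353221/3495856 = 0.96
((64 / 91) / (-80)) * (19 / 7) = -76 / 3185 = -0.02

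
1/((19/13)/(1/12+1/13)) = 25/228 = 0.11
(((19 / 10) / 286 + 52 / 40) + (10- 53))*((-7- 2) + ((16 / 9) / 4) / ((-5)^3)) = 1207812347 / 3217500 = 375.39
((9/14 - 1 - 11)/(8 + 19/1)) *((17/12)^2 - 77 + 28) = 358651/18144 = 19.77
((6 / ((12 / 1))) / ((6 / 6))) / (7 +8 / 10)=5 / 78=0.06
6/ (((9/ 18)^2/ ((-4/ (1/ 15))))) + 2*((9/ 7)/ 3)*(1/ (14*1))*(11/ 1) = -70527/ 49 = -1439.33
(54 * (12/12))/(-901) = -54/901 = -0.06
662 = 662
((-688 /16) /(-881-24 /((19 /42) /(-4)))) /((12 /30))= 4085 /25414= 0.16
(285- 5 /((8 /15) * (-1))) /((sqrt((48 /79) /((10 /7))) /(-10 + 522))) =12560 * sqrt(16590) /7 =231107.90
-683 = -683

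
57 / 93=19 / 31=0.61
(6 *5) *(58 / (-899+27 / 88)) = -30624 / 15817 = -1.94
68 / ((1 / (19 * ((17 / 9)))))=21964 / 9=2440.44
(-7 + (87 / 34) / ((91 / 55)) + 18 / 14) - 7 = -34553 / 3094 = -11.17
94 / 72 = 47 / 36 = 1.31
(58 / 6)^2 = 841 / 9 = 93.44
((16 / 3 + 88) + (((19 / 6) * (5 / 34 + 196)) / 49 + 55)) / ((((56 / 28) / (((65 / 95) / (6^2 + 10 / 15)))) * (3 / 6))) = 20922863 / 6963880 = 3.00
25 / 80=5 / 16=0.31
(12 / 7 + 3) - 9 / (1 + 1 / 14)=-129 / 35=-3.69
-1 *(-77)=77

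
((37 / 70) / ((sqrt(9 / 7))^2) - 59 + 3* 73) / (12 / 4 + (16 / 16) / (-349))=5038513 / 94140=53.52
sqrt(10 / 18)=sqrt(5) / 3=0.75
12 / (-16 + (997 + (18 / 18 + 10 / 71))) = 71 / 5811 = 0.01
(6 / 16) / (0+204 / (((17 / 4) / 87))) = 1 / 11136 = 0.00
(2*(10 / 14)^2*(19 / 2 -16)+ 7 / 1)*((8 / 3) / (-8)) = -6 / 49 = -0.12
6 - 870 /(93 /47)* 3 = -40704 /31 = -1313.03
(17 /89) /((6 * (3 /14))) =0.15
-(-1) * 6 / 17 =6 / 17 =0.35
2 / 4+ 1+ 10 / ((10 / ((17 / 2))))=10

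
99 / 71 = 1.39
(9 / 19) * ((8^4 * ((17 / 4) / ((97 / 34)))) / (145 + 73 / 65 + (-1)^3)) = 346245120 / 17385019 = 19.92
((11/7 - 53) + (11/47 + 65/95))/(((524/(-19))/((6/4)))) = 236805/86198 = 2.75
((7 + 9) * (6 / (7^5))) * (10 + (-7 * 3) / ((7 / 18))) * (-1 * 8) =33792 / 16807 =2.01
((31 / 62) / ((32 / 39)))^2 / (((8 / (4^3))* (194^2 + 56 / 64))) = 169 / 2141120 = 0.00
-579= -579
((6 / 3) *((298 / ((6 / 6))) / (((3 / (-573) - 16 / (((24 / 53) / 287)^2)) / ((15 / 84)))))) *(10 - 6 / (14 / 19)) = -66594060 / 2165434143803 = -0.00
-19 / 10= -1.90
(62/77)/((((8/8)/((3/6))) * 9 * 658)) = 31/455994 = 0.00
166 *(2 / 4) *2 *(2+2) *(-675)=-448200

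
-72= -72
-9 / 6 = -1.50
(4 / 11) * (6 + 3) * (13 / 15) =156 / 55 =2.84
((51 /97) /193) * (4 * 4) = 0.04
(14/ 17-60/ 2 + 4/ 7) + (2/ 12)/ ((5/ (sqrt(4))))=-50941/ 1785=-28.54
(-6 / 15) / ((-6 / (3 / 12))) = 1 / 60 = 0.02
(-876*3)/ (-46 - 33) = 2628/ 79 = 33.27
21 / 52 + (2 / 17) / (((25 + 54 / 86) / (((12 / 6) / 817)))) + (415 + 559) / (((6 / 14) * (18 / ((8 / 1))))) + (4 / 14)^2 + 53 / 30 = 61973753942689 / 61219152540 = 1012.33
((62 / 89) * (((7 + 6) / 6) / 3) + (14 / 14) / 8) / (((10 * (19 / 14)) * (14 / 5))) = 4025 / 243504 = 0.02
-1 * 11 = -11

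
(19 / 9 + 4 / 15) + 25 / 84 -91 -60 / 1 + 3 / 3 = -185629 / 1260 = -147.32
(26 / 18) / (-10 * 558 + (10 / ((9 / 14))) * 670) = 0.00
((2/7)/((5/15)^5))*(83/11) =40338/77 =523.87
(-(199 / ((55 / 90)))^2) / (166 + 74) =-441.83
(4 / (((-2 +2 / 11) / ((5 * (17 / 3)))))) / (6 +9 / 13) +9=-82 / 261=-0.31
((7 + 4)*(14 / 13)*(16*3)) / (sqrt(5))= 7392*sqrt(5) / 65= 254.29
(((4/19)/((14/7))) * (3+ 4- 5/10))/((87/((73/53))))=0.01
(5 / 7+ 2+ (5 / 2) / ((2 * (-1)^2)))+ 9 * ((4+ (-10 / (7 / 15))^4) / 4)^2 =576672270036446109 / 23059204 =25008333767.13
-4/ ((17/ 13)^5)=-1485172/ 1419857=-1.05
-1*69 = -69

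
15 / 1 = 15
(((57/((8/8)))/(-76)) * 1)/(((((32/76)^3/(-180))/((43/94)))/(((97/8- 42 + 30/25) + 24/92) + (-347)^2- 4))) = 881907166208241/8855552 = 99588051.23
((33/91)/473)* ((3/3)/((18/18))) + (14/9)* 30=547829/11739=46.67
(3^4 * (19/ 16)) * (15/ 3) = 7695/ 16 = 480.94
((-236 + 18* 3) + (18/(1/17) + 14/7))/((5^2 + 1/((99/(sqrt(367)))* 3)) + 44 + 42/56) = 12403596744/6866270897 - 598752* sqrt(367)/6866270897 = 1.80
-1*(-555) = 555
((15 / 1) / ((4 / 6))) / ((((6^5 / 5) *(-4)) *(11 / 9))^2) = 125 / 321159168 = 0.00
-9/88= -0.10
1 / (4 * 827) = 1 / 3308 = 0.00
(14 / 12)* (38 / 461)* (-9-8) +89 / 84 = -22279 / 38724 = -0.58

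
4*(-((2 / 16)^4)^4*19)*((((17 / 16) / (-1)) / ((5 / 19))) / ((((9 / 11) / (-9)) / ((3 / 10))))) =-202521 / 56294995342131200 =-0.00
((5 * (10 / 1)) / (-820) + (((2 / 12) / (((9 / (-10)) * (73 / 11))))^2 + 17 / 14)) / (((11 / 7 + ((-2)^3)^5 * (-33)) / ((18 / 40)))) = 0.00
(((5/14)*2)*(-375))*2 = -535.71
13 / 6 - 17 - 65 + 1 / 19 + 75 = -545 / 114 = -4.78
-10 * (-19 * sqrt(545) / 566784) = 95 * sqrt(545) / 283392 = 0.01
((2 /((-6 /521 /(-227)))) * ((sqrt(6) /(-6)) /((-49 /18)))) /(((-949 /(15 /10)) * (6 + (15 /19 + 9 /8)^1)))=-8988292 * sqrt(6) /18646901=-1.18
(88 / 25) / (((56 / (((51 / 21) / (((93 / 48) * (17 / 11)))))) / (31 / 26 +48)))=1238072 / 493675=2.51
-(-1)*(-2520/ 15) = -168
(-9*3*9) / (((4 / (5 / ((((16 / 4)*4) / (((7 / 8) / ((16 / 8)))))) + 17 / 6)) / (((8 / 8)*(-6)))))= 554283 / 512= 1082.58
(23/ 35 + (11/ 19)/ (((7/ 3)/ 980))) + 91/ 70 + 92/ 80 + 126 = 198045/ 532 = 372.27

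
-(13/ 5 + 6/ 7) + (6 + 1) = 124/ 35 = 3.54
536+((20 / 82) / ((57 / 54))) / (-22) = 4592894 / 8569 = 535.99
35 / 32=1.09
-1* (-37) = 37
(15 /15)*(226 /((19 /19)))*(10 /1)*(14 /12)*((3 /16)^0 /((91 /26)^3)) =9040 /147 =61.50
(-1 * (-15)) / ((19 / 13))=195 / 19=10.26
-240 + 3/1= -237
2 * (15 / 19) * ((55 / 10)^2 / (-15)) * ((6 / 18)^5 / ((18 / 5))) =-605 / 166212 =-0.00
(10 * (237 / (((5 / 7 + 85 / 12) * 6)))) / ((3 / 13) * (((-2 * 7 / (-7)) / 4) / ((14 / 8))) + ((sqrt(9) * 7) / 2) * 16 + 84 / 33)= 3321318 / 11186221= 0.30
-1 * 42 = -42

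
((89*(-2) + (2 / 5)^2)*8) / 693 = -3952 / 1925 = -2.05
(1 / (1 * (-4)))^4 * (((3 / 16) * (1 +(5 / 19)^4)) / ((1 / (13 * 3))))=7660341 / 266897408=0.03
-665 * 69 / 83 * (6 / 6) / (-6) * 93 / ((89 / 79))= 112372365 / 14774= 7606.09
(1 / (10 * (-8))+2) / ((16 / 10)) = 159 / 128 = 1.24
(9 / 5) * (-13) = -117 / 5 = -23.40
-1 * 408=-408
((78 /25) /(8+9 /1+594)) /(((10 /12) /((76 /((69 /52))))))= 47424 /135125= 0.35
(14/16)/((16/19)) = 133/128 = 1.04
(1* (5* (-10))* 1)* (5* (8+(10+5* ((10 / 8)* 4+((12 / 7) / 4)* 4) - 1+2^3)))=-102500 / 7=-14642.86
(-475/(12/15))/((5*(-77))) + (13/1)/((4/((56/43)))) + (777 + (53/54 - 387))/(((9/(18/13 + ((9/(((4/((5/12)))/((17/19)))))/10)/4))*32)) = 4169263074875/542664105984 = 7.68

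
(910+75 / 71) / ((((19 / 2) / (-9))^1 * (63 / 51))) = -6597870 / 9443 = -698.70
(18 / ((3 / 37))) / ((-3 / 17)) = -1258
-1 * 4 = -4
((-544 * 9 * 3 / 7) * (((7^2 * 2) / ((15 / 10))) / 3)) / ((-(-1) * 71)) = -45696 / 71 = -643.61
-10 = -10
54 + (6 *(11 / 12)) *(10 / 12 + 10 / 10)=769 / 12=64.08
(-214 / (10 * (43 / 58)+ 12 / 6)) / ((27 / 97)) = -601982 / 7371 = -81.67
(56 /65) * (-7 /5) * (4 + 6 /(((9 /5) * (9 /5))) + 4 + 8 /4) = -25088 /1755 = -14.30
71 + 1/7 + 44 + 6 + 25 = 1023/7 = 146.14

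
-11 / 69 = -0.16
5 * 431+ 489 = 2644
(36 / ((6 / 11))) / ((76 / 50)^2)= 20625 / 722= 28.57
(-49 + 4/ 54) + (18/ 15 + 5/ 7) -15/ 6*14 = -77501/ 945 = -82.01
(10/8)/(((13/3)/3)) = 45/52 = 0.87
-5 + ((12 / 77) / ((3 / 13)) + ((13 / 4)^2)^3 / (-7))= -54458867 / 315392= -172.67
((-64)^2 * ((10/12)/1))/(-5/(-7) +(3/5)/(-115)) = 20608000/4281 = 4813.83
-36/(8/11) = -99/2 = -49.50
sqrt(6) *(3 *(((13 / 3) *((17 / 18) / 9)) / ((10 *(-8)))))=-221 *sqrt(6) / 12960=-0.04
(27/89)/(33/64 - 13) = -1728/71111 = -0.02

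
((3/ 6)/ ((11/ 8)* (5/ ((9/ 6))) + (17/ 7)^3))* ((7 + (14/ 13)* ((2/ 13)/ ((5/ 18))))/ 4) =6605151/ 131517490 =0.05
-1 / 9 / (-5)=1 / 45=0.02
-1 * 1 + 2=1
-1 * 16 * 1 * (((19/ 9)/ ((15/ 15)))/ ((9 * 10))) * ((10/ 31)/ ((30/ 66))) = -3344/ 12555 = -0.27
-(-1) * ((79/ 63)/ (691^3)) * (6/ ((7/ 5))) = 790/ 48501087537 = 0.00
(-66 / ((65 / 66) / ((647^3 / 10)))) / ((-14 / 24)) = 7078674841128 / 2275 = 3111505424.67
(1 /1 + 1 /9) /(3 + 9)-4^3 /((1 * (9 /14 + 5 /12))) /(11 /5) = -1446625 /52866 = -27.36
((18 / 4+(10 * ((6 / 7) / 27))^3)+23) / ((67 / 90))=68842925 / 1861461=36.98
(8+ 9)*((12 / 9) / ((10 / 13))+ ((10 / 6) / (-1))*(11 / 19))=1241 / 95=13.06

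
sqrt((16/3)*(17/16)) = sqrt(51)/3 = 2.38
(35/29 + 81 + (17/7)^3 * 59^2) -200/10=496581209/9947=49922.71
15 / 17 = 0.88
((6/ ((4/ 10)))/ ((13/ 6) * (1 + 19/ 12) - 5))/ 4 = 270/ 43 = 6.28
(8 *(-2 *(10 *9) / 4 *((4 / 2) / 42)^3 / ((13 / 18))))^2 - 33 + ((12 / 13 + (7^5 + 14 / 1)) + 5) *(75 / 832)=72622706553 / 48941984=1483.85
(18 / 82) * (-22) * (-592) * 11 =1289376 / 41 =31448.20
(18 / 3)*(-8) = -48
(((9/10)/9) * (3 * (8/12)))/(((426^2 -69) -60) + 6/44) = 22/19948185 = 0.00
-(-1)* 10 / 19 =10 / 19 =0.53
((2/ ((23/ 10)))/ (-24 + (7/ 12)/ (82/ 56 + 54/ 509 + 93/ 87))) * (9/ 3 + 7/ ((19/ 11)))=-8770522440/ 34006773211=-0.26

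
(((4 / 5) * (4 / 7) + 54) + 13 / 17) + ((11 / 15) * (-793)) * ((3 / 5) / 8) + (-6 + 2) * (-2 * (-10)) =-1627757 / 23800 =-68.39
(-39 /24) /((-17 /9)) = 117 /136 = 0.86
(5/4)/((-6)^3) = -5/864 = -0.01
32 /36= 8 /9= 0.89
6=6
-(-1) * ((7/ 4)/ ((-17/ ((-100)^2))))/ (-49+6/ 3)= 17500/ 799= 21.90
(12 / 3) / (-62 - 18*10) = -2 / 121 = -0.02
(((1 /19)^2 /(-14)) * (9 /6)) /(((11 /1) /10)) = -0.00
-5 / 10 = -1 / 2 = -0.50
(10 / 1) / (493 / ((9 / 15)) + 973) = 15 / 2692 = 0.01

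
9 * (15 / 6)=45 / 2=22.50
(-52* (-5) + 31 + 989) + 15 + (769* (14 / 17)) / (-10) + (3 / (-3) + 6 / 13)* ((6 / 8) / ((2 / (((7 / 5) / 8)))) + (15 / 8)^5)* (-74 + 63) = 49581300671 / 36208640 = 1369.32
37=37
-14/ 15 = -0.93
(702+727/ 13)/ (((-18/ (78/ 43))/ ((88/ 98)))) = -433532/ 6321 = -68.59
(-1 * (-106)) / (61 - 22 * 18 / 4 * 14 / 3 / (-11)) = 106 / 103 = 1.03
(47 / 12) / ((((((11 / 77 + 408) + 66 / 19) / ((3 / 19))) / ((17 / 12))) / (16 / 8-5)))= -5593 / 875920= -0.01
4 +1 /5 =21 /5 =4.20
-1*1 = -1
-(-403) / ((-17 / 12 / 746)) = -3607656 / 17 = -212215.06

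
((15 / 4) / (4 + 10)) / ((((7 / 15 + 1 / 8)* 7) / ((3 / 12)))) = 225 / 13916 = 0.02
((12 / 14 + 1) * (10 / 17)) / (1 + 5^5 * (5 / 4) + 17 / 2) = 0.00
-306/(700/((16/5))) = -1224/875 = -1.40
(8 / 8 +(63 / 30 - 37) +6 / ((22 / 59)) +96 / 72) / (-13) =5437 / 4290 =1.27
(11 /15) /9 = 11 /135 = 0.08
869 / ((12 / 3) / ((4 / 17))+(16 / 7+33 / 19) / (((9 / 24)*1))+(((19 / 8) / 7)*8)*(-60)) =-346731 / 53917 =-6.43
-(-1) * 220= 220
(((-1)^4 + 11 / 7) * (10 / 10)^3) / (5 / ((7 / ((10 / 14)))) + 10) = 126 / 515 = 0.24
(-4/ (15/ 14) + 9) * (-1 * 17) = -1343/ 15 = -89.53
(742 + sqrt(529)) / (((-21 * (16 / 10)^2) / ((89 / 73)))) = -17.35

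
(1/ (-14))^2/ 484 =1/ 94864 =0.00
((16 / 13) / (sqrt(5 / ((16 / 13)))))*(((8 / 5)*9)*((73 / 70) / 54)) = 9344*sqrt(65) / 443625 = 0.17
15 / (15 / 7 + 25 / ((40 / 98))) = 84 / 355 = 0.24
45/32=1.41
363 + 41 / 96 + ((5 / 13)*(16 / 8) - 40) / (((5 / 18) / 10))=-1309003 / 1248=-1048.88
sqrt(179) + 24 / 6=4 + sqrt(179)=17.38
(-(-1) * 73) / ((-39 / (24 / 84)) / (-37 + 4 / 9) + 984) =0.07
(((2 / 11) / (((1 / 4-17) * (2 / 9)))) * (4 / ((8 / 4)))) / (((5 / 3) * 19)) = -216 / 70015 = -0.00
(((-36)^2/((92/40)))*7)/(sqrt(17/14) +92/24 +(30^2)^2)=18517854035520/3802791593238131 - 1632960*sqrt(238)/3802791593238131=0.00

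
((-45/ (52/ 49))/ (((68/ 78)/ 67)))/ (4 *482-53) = -1.74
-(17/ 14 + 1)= -2.21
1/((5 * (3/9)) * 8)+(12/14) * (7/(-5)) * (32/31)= -1443/1240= -1.16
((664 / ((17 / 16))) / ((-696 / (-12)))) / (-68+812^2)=1328 / 81255767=0.00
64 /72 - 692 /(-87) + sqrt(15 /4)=10.78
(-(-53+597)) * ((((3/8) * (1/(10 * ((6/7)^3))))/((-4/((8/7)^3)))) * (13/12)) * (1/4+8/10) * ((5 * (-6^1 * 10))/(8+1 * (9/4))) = -49504/123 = -402.47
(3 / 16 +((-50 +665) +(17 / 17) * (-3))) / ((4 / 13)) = 127335 / 64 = 1989.61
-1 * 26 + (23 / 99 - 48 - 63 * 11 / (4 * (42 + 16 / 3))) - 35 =-6322045 / 56232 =-112.43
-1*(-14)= 14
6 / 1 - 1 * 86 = -80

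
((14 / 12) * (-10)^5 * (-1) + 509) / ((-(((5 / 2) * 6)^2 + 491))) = -351527 / 2148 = -163.65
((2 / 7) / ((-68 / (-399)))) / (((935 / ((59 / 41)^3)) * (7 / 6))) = 35119809 / 7668495065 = 0.00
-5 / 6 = -0.83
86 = 86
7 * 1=7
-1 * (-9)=9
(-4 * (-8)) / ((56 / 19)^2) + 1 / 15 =5513 / 1470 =3.75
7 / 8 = 0.88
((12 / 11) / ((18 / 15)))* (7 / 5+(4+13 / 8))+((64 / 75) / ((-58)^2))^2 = 1117946041889 / 175052047500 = 6.39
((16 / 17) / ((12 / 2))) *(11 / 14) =44 / 357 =0.12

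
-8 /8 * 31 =-31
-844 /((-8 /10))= 1055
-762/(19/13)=-9906/19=-521.37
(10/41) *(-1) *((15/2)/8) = -0.23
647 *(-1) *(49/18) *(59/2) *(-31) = 57984787/36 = 1610688.53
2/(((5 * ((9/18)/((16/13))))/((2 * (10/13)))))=256/169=1.51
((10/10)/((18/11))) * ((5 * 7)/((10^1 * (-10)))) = -77/360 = -0.21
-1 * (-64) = 64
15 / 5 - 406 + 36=-367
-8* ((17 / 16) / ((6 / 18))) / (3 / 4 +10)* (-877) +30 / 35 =626436 / 301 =2081.18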